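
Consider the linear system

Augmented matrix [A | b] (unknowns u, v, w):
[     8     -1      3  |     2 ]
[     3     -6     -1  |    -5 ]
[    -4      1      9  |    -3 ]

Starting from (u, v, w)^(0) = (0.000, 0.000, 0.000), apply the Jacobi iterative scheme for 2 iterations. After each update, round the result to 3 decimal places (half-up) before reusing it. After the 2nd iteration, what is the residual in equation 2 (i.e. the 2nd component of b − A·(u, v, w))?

Iteration 1:
  u = (2 - (-1)·0.000 - (3)·0.000) / (8) = 0.250
  v = (-5 - (3)·0.000 - (-1)·0.000) / (-6) = 0.833
  w = (-3 - (-4)·0.000 - (1)·0.000) / (9) = -0.333
Iteration 2:
  u = (2 - (-1)·0.833 - (3)·-0.333) / (8) = 0.479
  v = (-5 - (3)·0.250 - (-1)·-0.333) / (-6) = 1.014
  w = (-3 - (-4)·0.250 - (1)·0.833) / (9) = -0.315
Residual b − A·x = (0.127, -0.668, 0.737)

-0.668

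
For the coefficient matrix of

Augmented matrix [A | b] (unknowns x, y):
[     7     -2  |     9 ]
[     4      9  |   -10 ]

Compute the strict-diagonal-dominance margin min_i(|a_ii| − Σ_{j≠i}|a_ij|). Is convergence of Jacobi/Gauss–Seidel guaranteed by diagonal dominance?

row 1: |7| − (2) = 5
row 2: |9| − (4) = 5
minimum over rows = 5 → strictly diagonally dominant (convergence guaranteed)

5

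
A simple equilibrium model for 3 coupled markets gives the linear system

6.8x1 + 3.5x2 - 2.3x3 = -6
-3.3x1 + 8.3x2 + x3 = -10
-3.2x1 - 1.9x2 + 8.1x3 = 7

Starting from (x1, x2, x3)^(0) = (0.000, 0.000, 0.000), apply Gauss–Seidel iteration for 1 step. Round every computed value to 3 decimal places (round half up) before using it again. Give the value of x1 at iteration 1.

Iteration 1:
  x1 = (-6 - (3.5)·0.000 - (-2.3)·0.000) / (6.8) = -0.882
  x2 = (-10 - (-3.3)·-0.882 - (1)·0.000) / (8.3) = -1.555
  x3 = (7 - (-3.2)·-0.882 - (-1.9)·-1.555) / (8.1) = 0.151

-0.882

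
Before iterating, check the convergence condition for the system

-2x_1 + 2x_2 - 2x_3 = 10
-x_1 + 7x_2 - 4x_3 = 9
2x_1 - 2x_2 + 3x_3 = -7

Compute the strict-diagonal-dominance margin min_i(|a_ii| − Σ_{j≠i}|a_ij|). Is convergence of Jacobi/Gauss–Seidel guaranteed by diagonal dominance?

row 1: |-2| − (2+2) = -2
row 2: |7| − (1+4) = 2
row 3: |3| − (2+2) = -1
minimum over rows = -2 → not strictly diagonally dominant

-2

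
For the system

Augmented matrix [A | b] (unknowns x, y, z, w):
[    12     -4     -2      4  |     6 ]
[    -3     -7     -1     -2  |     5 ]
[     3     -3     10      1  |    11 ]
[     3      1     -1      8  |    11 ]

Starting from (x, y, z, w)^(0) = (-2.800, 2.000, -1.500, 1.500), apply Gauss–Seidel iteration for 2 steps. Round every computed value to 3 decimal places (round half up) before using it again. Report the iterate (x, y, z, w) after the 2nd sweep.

(-0.260, -1.079, 0.712, 1.696)

Iteration 1:
  x = (6 - (-4)·2.000 - (-2)·-1.500 - (4)·1.500) / (12) = 0.417
  y = (5 - (-3)·0.417 - (-1)·-1.500 - (-2)·1.500) / (-7) = -1.107
  z = (11 - (3)·0.417 - (-3)·-1.107 - (1)·1.500) / (10) = 0.493
  w = (11 - (3)·0.417 - (1)·-1.107 - (-1)·0.493) / (8) = 1.419
Iteration 2:
  x = (6 - (-4)·-1.107 - (-2)·0.493 - (4)·1.419) / (12) = -0.260
  y = (5 - (-3)·-0.260 - (-1)·0.493 - (-2)·1.419) / (-7) = -1.079
  z = (11 - (3)·-0.260 - (-3)·-1.079 - (1)·1.419) / (10) = 0.712
  w = (11 - (3)·-0.260 - (1)·-1.079 - (-1)·0.712) / (8) = 1.696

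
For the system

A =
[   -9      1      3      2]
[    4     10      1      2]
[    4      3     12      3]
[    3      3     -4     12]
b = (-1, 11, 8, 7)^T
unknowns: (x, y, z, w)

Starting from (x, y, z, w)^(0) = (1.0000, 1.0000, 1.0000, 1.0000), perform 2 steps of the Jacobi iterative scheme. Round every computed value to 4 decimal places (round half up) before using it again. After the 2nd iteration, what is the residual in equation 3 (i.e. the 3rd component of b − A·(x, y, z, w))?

Iteration 1:
  x = (-1 - (1)·1.0000 - (3)·1.0000 - (2)·1.0000) / (-9) = 0.7778
  y = (11 - (4)·1.0000 - (1)·1.0000 - (2)·1.0000) / (10) = 0.4000
  z = (8 - (4)·1.0000 - (3)·1.0000 - (3)·1.0000) / (12) = -0.1667
  w = (7 - (3)·1.0000 - (3)·1.0000 - (-4)·1.0000) / (12) = 0.4167
Iteration 2:
  x = (-1 - (1)·0.4000 - (3)·-0.1667 - (2)·0.4167) / (-9) = 0.1926
  y = (11 - (4)·0.7778 - (1)·-0.1667 - (2)·0.4167) / (10) = 0.7222
  z = (8 - (4)·0.7778 - (3)·0.4000 - (3)·0.4167) / (12) = 0.2032
  w = (7 - (3)·0.7778 - (3)·0.4000 - (-4)·-0.1667) / (12) = 0.2333
Residual b − A·x = (-1.0650, 2.3378, 1.9247, 2.2688)

1.9247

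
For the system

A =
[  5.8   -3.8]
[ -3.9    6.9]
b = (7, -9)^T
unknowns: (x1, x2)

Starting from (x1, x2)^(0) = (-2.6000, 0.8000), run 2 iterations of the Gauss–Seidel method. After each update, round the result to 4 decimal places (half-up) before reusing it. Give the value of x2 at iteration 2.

Iteration 1:
  x1 = (7 - (-3.8)·0.8000) / (5.8) = 1.7310
  x2 = (-9 - (-3.9)·1.7310) / (6.9) = -0.3260
Iteration 2:
  x1 = (7 - (-3.8)·-0.3260) / (5.8) = 0.9933
  x2 = (-9 - (-3.9)·0.9933) / (6.9) = -0.7429

-0.7429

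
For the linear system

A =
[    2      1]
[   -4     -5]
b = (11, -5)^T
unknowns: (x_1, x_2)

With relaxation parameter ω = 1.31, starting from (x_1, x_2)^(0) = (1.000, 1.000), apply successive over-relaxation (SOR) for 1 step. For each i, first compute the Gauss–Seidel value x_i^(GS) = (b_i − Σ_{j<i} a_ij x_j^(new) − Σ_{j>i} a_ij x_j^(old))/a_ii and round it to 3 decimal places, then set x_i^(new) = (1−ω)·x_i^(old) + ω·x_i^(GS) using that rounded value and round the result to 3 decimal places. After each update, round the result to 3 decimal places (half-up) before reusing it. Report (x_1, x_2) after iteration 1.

(6.240, -5.540)

Iteration 1:
  x_1: GS value = (11 - (1)·1.000) / (2) = 5.000;  x_1 ← (1−ω)·1.000 + ω·5.000 = 6.240
  x_2: GS value = (-5 - (-4)·6.240) / (-5) = -3.992;  x_2 ← (1−ω)·1.000 + ω·-3.992 = -5.540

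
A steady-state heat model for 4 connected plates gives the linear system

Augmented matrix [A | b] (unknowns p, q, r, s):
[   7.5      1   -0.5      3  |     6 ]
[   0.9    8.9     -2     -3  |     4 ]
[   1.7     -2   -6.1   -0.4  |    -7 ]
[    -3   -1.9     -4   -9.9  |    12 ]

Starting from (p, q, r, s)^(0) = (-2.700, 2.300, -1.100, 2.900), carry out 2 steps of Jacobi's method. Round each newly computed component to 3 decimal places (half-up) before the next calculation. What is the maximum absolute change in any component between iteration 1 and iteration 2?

1.466

Iteration 1:
  p = (6 - (1)·2.300 - (-0.5)·-1.100 - (3)·2.900) / (7.5) = -0.740
  q = (4 - (0.9)·-2.700 - (-2)·-1.100 - (-3)·2.900) / (8.9) = 1.453
  r = (-7 - (1.7)·-2.700 - (-2)·2.300 - (-0.4)·2.900) / (-6.1) = -0.549
  s = (12 - (-3)·-2.700 - (-1.9)·2.300 - (-4)·-1.100) / (-9.9) = -0.391
Iteration 2:
  p = (6 - (1)·1.453 - (-0.5)·-0.549 - (3)·-0.391) / (7.5) = 0.726
  q = (4 - (0.9)·-0.740 - (-2)·-0.549 - (-3)·-0.391) / (8.9) = 0.269
  r = (-7 - (1.7)·-0.740 - (-2)·1.453 - (-0.4)·-0.391) / (-6.1) = 0.491
  s = (12 - (-3)·-0.740 - (-1.9)·1.453 - (-4)·-0.549) / (-9.9) = -1.045
Change: (1.466, -1.184, 1.040, -0.654) → max |·| = 1.466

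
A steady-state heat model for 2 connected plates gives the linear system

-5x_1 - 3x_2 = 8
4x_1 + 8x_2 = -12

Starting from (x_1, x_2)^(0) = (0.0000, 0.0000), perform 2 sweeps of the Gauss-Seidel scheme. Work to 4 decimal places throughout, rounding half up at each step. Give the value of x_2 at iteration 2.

Iteration 1:
  x_1 = (8 - (-3)·0.0000) / (-5) = -1.6000
  x_2 = (-12 - (4)·-1.6000) / (8) = -0.7000
Iteration 2:
  x_1 = (8 - (-3)·-0.7000) / (-5) = -1.1800
  x_2 = (-12 - (4)·-1.1800) / (8) = -0.9100

-0.9100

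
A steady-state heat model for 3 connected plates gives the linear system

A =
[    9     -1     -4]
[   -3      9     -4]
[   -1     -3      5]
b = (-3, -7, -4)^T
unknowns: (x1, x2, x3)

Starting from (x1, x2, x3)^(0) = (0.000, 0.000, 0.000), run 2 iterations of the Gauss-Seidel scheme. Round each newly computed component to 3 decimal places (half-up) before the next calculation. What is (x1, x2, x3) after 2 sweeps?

(-1.054, -1.751, -2.061)

Iteration 1:
  x1 = (-3 - (-1)·0.000 - (-4)·0.000) / (9) = -0.333
  x2 = (-7 - (-3)·-0.333 - (-4)·0.000) / (9) = -0.889
  x3 = (-4 - (-1)·-0.333 - (-3)·-0.889) / (5) = -1.400
Iteration 2:
  x1 = (-3 - (-1)·-0.889 - (-4)·-1.400) / (9) = -1.054
  x2 = (-7 - (-3)·-1.054 - (-4)·-1.400) / (9) = -1.751
  x3 = (-4 - (-1)·-1.054 - (-3)·-1.751) / (5) = -2.061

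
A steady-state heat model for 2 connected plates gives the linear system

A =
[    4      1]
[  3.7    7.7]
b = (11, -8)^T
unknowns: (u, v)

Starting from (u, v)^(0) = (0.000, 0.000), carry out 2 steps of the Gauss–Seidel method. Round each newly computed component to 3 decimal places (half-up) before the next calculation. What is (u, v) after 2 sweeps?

(3.340, -2.644)

Iteration 1:
  u = (11 - (1)·0.000) / (4) = 2.750
  v = (-8 - (3.7)·2.750) / (7.7) = -2.360
Iteration 2:
  u = (11 - (1)·-2.360) / (4) = 3.340
  v = (-8 - (3.7)·3.340) / (7.7) = -2.644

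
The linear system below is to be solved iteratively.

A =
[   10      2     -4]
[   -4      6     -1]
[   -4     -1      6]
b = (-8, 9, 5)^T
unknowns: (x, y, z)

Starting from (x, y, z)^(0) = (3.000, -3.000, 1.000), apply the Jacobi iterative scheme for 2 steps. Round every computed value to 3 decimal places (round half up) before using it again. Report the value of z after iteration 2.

1.578

Iteration 1:
  x = (-8 - (2)·-3.000 - (-4)·1.000) / (10) = 0.200
  y = (9 - (-4)·3.000 - (-1)·1.000) / (6) = 3.667
  z = (5 - (-4)·3.000 - (-1)·-3.000) / (6) = 2.333
Iteration 2:
  x = (-8 - (2)·3.667 - (-4)·2.333) / (10) = -0.600
  y = (9 - (-4)·0.200 - (-1)·2.333) / (6) = 2.022
  z = (5 - (-4)·0.200 - (-1)·3.667) / (6) = 1.578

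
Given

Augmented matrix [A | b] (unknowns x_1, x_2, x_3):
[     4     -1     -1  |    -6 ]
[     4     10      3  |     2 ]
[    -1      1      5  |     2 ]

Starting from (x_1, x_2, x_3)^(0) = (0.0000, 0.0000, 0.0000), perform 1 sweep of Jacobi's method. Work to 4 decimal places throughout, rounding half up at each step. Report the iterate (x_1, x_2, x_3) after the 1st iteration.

Iteration 1:
  x_1 = (-6 - (-1)·0.0000 - (-1)·0.0000) / (4) = -1.5000
  x_2 = (2 - (4)·0.0000 - (3)·0.0000) / (10) = 0.2000
  x_3 = (2 - (-1)·0.0000 - (1)·0.0000) / (5) = 0.4000

(-1.5000, 0.2000, 0.4000)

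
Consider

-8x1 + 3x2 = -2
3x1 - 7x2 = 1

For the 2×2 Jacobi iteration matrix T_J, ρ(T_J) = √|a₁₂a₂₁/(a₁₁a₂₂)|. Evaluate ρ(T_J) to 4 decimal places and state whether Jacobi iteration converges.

0.4009

a₁₂a₂₁/(a₁₁a₂₂) = (3)·(3) / ((-8)·(-7)) = 0.160714
ρ = √|0.160714| = √0.160714 = 0.4009
ρ < 1, so Jacobi converges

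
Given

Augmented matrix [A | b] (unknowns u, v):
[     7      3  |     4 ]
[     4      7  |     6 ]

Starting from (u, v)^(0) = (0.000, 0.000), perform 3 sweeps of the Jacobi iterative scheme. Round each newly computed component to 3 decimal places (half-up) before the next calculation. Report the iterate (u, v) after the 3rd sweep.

Iteration 1:
  u = (4 - (3)·0.000) / (7) = 0.571
  v = (6 - (4)·0.000) / (7) = 0.857
Iteration 2:
  u = (4 - (3)·0.857) / (7) = 0.204
  v = (6 - (4)·0.571) / (7) = 0.531
Iteration 3:
  u = (4 - (3)·0.531) / (7) = 0.344
  v = (6 - (4)·0.204) / (7) = 0.741

(0.344, 0.741)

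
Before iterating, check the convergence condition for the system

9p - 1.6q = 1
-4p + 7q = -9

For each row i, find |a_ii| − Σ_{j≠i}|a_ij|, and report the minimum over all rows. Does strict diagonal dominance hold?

3

row 1: |9| − (1.6) = 7.4
row 2: |7| − (4) = 3
minimum over rows = 3 → strictly diagonally dominant (convergence guaranteed)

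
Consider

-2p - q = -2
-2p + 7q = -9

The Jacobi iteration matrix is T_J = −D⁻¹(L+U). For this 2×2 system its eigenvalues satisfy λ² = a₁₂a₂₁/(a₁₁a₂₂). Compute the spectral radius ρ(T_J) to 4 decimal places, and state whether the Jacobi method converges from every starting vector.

0.3780

a₁₂a₂₁/(a₁₁a₂₂) = (-1)·(-2) / ((-2)·(7)) = -0.142857
ρ = √|-0.142857| = √0.142857 = 0.3780
ρ < 1, so Jacobi converges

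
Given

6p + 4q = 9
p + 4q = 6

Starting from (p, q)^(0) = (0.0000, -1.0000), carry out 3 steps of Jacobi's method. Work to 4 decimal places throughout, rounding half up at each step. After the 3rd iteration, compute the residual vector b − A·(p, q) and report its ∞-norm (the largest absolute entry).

Iteration 1:
  p = (9 - (4)·-1.0000) / (6) = 2.1667
  q = (6 - (1)·0.0000) / (4) = 1.5000
Iteration 2:
  p = (9 - (4)·1.5000) / (6) = 0.5000
  q = (6 - (1)·2.1667) / (4) = 0.9583
Iteration 3:
  p = (9 - (4)·0.9583) / (6) = 0.8611
  q = (6 - (1)·0.5000) / (4) = 1.3750
Residual b − A·x = (-1.6666, -0.3611); ∞-norm = 1.6666

1.6666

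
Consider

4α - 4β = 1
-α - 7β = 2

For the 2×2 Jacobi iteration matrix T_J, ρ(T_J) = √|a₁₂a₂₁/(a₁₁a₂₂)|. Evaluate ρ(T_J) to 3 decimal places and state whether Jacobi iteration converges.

0.378

a₁₂a₂₁/(a₁₁a₂₂) = (-4)·(-1) / ((4)·(-7)) = -0.142857
ρ = √|-0.142857| = √0.142857 = 0.378
ρ < 1, so Jacobi converges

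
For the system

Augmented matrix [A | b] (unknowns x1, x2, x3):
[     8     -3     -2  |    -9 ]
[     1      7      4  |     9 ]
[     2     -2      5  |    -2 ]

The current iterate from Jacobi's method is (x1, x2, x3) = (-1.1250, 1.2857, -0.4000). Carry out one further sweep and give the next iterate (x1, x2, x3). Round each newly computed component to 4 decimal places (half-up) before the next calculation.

One sweep:
  x1 = (-9 - (-3)·1.2857 - (-2)·-0.4000) / (8) = -0.7429
  x2 = (9 - (1)·-1.1250 - (4)·-0.4000) / (7) = 1.6750
  x3 = (-2 - (2)·-1.1250 - (-2)·1.2857) / (5) = 0.5643

(-0.7429, 1.6750, 0.5643)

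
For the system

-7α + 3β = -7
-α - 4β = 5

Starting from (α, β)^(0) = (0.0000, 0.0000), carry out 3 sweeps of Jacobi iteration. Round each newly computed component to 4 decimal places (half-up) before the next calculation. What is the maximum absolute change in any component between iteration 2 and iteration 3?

Iteration 1:
  α = (-7 - (3)·0.0000) / (-7) = 1.0000
  β = (5 - (-1)·0.0000) / (-4) = -1.2500
Iteration 2:
  α = (-7 - (3)·-1.2500) / (-7) = 0.4643
  β = (5 - (-1)·1.0000) / (-4) = -1.5000
Iteration 3:
  α = (-7 - (3)·-1.5000) / (-7) = 0.3571
  β = (5 - (-1)·0.4643) / (-4) = -1.3661
Change: (-0.1072, 0.1339) → max |·| = 0.1339

0.1339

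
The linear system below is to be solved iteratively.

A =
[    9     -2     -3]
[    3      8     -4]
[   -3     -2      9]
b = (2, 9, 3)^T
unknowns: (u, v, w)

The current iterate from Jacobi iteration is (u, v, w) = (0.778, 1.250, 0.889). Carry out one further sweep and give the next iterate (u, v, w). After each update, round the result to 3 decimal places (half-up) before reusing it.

(0.796, 1.278, 0.870)

One sweep:
  u = (2 - (-2)·1.250 - (-3)·0.889) / (9) = 0.796
  v = (9 - (3)·0.778 - (-4)·0.889) / (8) = 1.278
  w = (3 - (-3)·0.778 - (-2)·1.250) / (9) = 0.870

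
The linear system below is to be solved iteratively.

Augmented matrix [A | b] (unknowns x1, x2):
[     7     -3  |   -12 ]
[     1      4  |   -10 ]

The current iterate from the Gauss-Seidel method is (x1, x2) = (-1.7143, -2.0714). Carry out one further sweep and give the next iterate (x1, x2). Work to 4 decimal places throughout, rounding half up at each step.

(-2.6020, -1.8495)

One sweep:
  x1 = (-12 - (-3)·-2.0714) / (7) = -2.6020
  x2 = (-10 - (1)·-2.6020) / (4) = -1.8495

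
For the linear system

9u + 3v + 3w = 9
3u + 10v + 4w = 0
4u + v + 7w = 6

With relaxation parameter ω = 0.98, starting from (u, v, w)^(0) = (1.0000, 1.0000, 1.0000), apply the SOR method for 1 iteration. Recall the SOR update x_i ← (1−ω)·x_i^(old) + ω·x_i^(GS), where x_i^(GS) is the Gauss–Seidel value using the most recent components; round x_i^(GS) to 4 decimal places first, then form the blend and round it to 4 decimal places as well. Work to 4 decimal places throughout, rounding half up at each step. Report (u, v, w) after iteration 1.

(0.3466, -0.4739, 0.7323)

Iteration 1:
  u: GS value = (9 - (3)·1.0000 - (3)·1.0000) / (9) = 0.3333;  u ← (1−ω)·1.0000 + ω·0.3333 = 0.3466
  v: GS value = (0 - (3)·0.3466 - (4)·1.0000) / (10) = -0.5040;  v ← (1−ω)·1.0000 + ω·-0.5040 = -0.4739
  w: GS value = (6 - (4)·0.3466 - (1)·-0.4739) / (7) = 0.7268;  w ← (1−ω)·1.0000 + ω·0.7268 = 0.7323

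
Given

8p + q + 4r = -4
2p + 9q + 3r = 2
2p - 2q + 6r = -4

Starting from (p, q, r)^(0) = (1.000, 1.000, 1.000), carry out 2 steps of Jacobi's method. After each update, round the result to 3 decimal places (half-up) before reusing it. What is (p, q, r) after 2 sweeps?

(-0.125, 0.695, -0.403)

Iteration 1:
  p = (-4 - (1)·1.000 - (4)·1.000) / (8) = -1.125
  q = (2 - (2)·1.000 - (3)·1.000) / (9) = -0.333
  r = (-4 - (2)·1.000 - (-2)·1.000) / (6) = -0.667
Iteration 2:
  p = (-4 - (1)·-0.333 - (4)·-0.667) / (8) = -0.125
  q = (2 - (2)·-1.125 - (3)·-0.667) / (9) = 0.695
  r = (-4 - (2)·-1.125 - (-2)·-0.333) / (6) = -0.403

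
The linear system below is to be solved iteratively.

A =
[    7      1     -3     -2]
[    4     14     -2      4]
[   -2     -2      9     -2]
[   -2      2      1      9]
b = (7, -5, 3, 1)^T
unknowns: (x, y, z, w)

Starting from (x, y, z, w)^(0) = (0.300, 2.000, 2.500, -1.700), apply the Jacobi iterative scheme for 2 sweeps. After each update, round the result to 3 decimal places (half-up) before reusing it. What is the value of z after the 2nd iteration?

Iteration 1:
  x = (7 - (1)·2.000 - (-3)·2.500 - (-2)·-1.700) / (7) = 1.300
  y = (-5 - (4)·0.300 - (-2)·2.500 - (4)·-1.700) / (14) = 0.400
  z = (3 - (-2)·0.300 - (-2)·2.000 - (-2)·-1.700) / (9) = 0.467
  w = (1 - (-2)·0.300 - (2)·2.000 - (1)·2.500) / (9) = -0.544
Iteration 2:
  x = (7 - (1)·0.400 - (-3)·0.467 - (-2)·-0.544) / (7) = 0.988
  y = (-5 - (4)·1.300 - (-2)·0.467 - (4)·-0.544) / (14) = -0.506
  z = (3 - (-2)·1.300 - (-2)·0.400 - (-2)·-0.544) / (9) = 0.590
  w = (1 - (-2)·1.300 - (2)·0.400 - (1)·0.467) / (9) = 0.259

0.590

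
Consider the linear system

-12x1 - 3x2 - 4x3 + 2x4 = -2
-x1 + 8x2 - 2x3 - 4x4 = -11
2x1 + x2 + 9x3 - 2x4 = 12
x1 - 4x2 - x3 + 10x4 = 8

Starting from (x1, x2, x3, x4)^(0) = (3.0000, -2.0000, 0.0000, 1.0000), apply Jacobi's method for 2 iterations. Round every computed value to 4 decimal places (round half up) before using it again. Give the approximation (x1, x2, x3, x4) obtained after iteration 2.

Iteration 1:
  x1 = (-2 - (-3)·-2.0000 - (-4)·0.0000 - (2)·1.0000) / (-12) = 0.8333
  x2 = (-11 - (-1)·3.0000 - (-2)·0.0000 - (-4)·1.0000) / (8) = -0.5000
  x3 = (12 - (2)·3.0000 - (1)·-2.0000 - (-2)·1.0000) / (9) = 1.1111
  x4 = (8 - (1)·3.0000 - (-4)·-2.0000 - (-1)·0.0000) / (10) = -0.3000
Iteration 2:
  x1 = (-2 - (-3)·-0.5000 - (-4)·1.1111 - (2)·-0.3000) / (-12) = -0.1287
  x2 = (-11 - (-1)·0.8333 - (-2)·1.1111 - (-4)·-0.3000) / (8) = -1.1431
  x3 = (12 - (2)·0.8333 - (1)·-0.5000 - (-2)·-0.3000) / (9) = 1.1370
  x4 = (8 - (1)·0.8333 - (-4)·-0.5000 - (-1)·1.1111) / (10) = 0.6278

(-0.1287, -1.1431, 1.1370, 0.6278)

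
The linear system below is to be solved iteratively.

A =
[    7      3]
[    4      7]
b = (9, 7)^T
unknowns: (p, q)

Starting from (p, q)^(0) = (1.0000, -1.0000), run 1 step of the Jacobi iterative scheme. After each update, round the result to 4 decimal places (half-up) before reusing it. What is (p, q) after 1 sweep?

Iteration 1:
  p = (9 - (3)·-1.0000) / (7) = 1.7143
  q = (7 - (4)·1.0000) / (7) = 0.4286

(1.7143, 0.4286)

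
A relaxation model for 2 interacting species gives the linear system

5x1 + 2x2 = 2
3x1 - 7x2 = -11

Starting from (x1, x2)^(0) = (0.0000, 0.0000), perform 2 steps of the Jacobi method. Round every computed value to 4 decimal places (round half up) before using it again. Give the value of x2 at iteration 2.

1.7429

Iteration 1:
  x1 = (2 - (2)·0.0000) / (5) = 0.4000
  x2 = (-11 - (3)·0.0000) / (-7) = 1.5714
Iteration 2:
  x1 = (2 - (2)·1.5714) / (5) = -0.2286
  x2 = (-11 - (3)·0.4000) / (-7) = 1.7429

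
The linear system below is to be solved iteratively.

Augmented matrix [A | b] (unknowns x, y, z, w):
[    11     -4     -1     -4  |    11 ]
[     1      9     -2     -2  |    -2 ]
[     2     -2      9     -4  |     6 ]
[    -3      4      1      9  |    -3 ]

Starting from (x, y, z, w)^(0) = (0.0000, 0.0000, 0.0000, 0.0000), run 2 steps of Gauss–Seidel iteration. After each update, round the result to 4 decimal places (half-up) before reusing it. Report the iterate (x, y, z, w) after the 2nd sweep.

(0.9514, -0.2218, 0.4535, 0.0320)

Iteration 1:
  x = (11 - (-4)·0.0000 - (-1)·0.0000 - (-4)·0.0000) / (11) = 1.0000
  y = (-2 - (1)·1.0000 - (-2)·0.0000 - (-2)·0.0000) / (9) = -0.3333
  z = (6 - (2)·1.0000 - (-2)·-0.3333 - (-4)·0.0000) / (9) = 0.3704
  w = (-3 - (-3)·1.0000 - (4)·-0.3333 - (1)·0.3704) / (9) = 0.1070
Iteration 2:
  x = (11 - (-4)·-0.3333 - (-1)·0.3704 - (-4)·0.1070) / (11) = 0.9514
  y = (-2 - (1)·0.9514 - (-2)·0.3704 - (-2)·0.1070) / (9) = -0.2218
  z = (6 - (2)·0.9514 - (-2)·-0.2218 - (-4)·0.1070) / (9) = 0.4535
  w = (-3 - (-3)·0.9514 - (4)·-0.2218 - (1)·0.4535) / (9) = 0.0320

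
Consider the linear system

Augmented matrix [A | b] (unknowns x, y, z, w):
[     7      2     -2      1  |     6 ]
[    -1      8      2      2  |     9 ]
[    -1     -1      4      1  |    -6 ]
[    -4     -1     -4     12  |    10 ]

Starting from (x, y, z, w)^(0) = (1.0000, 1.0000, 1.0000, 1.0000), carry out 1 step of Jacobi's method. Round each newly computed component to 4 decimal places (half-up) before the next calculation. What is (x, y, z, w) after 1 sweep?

Iteration 1:
  x = (6 - (2)·1.0000 - (-2)·1.0000 - (1)·1.0000) / (7) = 0.7143
  y = (9 - (-1)·1.0000 - (2)·1.0000 - (2)·1.0000) / (8) = 0.7500
  z = (-6 - (-1)·1.0000 - (-1)·1.0000 - (1)·1.0000) / (4) = -1.2500
  w = (10 - (-4)·1.0000 - (-1)·1.0000 - (-4)·1.0000) / (12) = 1.5833

(0.7143, 0.7500, -1.2500, 1.5833)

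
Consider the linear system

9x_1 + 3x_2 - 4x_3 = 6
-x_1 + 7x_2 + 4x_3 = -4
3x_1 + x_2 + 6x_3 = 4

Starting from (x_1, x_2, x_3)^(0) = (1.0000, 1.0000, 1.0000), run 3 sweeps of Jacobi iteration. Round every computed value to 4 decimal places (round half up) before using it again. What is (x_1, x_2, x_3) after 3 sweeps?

Iteration 1:
  x_1 = (6 - (3)·1.0000 - (-4)·1.0000) / (9) = 0.7778
  x_2 = (-4 - (-1)·1.0000 - (4)·1.0000) / (7) = -1.0000
  x_3 = (4 - (3)·1.0000 - (1)·1.0000) / (6) = 0.0000
Iteration 2:
  x_1 = (6 - (3)·-1.0000 - (-4)·0.0000) / (9) = 1.0000
  x_2 = (-4 - (-1)·0.7778 - (4)·0.0000) / (7) = -0.4603
  x_3 = (4 - (3)·0.7778 - (1)·-1.0000) / (6) = 0.4444
Iteration 3:
  x_1 = (6 - (3)·-0.4603 - (-4)·0.4444) / (9) = 1.0176
  x_2 = (-4 - (-1)·1.0000 - (4)·0.4444) / (7) = -0.6825
  x_3 = (4 - (3)·1.0000 - (1)·-0.4603) / (6) = 0.2434

(1.0176, -0.6825, 0.2434)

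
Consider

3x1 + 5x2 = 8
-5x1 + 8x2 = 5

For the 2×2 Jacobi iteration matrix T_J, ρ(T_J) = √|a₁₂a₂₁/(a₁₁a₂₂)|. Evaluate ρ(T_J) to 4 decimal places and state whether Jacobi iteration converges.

a₁₂a₂₁/(a₁₁a₂₂) = (5)·(-5) / ((3)·(8)) = -1.041667
ρ = √|-1.041667| = √1.041667 = 1.0206
ρ > 1, so Jacobi diverges

1.0206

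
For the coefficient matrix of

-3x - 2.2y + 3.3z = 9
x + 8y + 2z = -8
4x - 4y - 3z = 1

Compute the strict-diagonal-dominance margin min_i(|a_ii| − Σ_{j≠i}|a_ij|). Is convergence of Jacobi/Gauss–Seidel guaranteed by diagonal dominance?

row 1: |-3| − (2.2+3.3) = -2.5
row 2: |8| − (1+2) = 5
row 3: |-3| − (4+4) = -5
minimum over rows = -5 → not strictly diagonally dominant

-5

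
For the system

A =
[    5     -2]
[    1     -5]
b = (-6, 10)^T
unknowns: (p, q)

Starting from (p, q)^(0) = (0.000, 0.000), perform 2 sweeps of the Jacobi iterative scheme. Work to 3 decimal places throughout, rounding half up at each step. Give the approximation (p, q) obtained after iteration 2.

(-2.000, -2.240)

Iteration 1:
  p = (-6 - (-2)·0.000) / (5) = -1.200
  q = (10 - (1)·0.000) / (-5) = -2.000
Iteration 2:
  p = (-6 - (-2)·-2.000) / (5) = -2.000
  q = (10 - (1)·-1.200) / (-5) = -2.240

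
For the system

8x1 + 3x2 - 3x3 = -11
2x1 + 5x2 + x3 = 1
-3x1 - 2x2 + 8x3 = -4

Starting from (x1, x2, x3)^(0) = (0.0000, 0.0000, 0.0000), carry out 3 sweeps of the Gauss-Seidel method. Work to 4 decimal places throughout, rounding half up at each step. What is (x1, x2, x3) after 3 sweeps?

Iteration 1:
  x1 = (-11 - (3)·0.0000 - (-3)·0.0000) / (8) = -1.3750
  x2 = (1 - (2)·-1.3750 - (1)·0.0000) / (5) = 0.7500
  x3 = (-4 - (-3)·-1.3750 - (-2)·0.7500) / (8) = -0.8281
Iteration 2:
  x1 = (-11 - (3)·0.7500 - (-3)·-0.8281) / (8) = -1.9668
  x2 = (1 - (2)·-1.9668 - (1)·-0.8281) / (5) = 1.1523
  x3 = (-4 - (-3)·-1.9668 - (-2)·1.1523) / (8) = -0.9495
Iteration 3:
  x1 = (-11 - (3)·1.1523 - (-3)·-0.9495) / (8) = -2.1632
  x2 = (1 - (2)·-2.1632 - (1)·-0.9495) / (5) = 1.2552
  x3 = (-4 - (-3)·-2.1632 - (-2)·1.2552) / (8) = -0.9974

(-2.1632, 1.2552, -0.9974)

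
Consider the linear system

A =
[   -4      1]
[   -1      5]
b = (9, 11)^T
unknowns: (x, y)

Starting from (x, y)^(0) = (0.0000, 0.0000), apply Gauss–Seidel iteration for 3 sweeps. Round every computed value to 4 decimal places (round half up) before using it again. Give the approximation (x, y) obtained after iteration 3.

(-1.7906, 1.8419)

Iteration 1:
  x = (9 - (1)·0.0000) / (-4) = -2.2500
  y = (11 - (-1)·-2.2500) / (5) = 1.7500
Iteration 2:
  x = (9 - (1)·1.7500) / (-4) = -1.8125
  y = (11 - (-1)·-1.8125) / (5) = 1.8375
Iteration 3:
  x = (9 - (1)·1.8375) / (-4) = -1.7906
  y = (11 - (-1)·-1.7906) / (5) = 1.8419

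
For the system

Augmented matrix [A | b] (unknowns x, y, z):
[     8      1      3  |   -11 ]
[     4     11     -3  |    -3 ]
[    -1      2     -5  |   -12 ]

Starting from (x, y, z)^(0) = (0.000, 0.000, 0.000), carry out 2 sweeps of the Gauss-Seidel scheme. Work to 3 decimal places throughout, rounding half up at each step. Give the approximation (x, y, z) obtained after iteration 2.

(-2.441, 1.369, 3.436)

Iteration 1:
  x = (-11 - (1)·0.000 - (3)·0.000) / (8) = -1.375
  y = (-3 - (4)·-1.375 - (-3)·0.000) / (11) = 0.227
  z = (-12 - (-1)·-1.375 - (2)·0.227) / (-5) = 2.766
Iteration 2:
  x = (-11 - (1)·0.227 - (3)·2.766) / (8) = -2.441
  y = (-3 - (4)·-2.441 - (-3)·2.766) / (11) = 1.369
  z = (-12 - (-1)·-2.441 - (2)·1.369) / (-5) = 3.436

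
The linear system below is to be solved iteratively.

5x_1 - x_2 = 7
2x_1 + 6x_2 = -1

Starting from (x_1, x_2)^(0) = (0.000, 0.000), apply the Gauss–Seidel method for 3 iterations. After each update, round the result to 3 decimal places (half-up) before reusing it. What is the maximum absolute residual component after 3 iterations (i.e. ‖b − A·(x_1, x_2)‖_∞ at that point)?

Iteration 1:
  x_1 = (7 - (-1)·0.000) / (5) = 1.400
  x_2 = (-1 - (2)·1.400) / (6) = -0.633
Iteration 2:
  x_1 = (7 - (-1)·-0.633) / (5) = 1.273
  x_2 = (-1 - (2)·1.273) / (6) = -0.591
Iteration 3:
  x_1 = (7 - (-1)·-0.591) / (5) = 1.282
  x_2 = (-1 - (2)·1.282) / (6) = -0.594
Residual b − A·x = (-0.004, 0.000); ∞-norm = 0.004

0.004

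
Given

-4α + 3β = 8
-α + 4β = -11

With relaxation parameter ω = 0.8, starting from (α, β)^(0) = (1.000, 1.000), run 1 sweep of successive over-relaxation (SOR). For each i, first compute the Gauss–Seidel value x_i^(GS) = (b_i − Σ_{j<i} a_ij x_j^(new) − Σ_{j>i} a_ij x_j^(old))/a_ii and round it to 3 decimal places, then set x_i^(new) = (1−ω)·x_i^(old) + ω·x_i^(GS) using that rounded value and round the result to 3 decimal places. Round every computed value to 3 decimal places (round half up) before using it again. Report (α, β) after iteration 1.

Iteration 1:
  α: GS value = (8 - (3)·1.000) / (-4) = -1.250;  α ← (1−ω)·1.000 + ω·-1.250 = -0.800
  β: GS value = (-11 - (-1)·-0.800) / (4) = -2.950;  β ← (1−ω)·1.000 + ω·-2.950 = -2.160

(-0.800, -2.160)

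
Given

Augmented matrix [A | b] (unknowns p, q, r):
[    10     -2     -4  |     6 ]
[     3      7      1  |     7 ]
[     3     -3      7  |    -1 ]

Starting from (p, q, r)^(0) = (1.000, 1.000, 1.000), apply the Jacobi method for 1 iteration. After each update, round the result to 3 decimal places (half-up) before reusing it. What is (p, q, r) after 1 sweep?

(1.200, 0.429, -0.143)

Iteration 1:
  p = (6 - (-2)·1.000 - (-4)·1.000) / (10) = 1.200
  q = (7 - (3)·1.000 - (1)·1.000) / (7) = 0.429
  r = (-1 - (3)·1.000 - (-3)·1.000) / (7) = -0.143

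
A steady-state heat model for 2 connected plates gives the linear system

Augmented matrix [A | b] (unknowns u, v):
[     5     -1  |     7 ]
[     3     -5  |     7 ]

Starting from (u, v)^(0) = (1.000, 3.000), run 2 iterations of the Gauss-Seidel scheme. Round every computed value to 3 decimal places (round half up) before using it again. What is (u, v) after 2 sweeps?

(1.360, -0.584)

Iteration 1:
  u = (7 - (-1)·3.000) / (5) = 2.000
  v = (7 - (3)·2.000) / (-5) = -0.200
Iteration 2:
  u = (7 - (-1)·-0.200) / (5) = 1.360
  v = (7 - (3)·1.360) / (-5) = -0.584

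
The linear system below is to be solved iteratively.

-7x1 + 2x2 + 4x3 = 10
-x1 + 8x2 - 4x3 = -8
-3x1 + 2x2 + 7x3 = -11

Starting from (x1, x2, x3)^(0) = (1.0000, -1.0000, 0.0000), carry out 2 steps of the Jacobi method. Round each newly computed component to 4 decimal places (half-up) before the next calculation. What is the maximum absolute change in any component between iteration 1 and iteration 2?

1.1990

Iteration 1:
  x1 = (10 - (2)·-1.0000 - (4)·0.0000) / (-7) = -1.7143
  x2 = (-8 - (-1)·1.0000 - (-4)·0.0000) / (8) = -0.8750
  x3 = (-11 - (-3)·1.0000 - (2)·-1.0000) / (7) = -0.8571
Iteration 2:
  x1 = (10 - (2)·-0.8750 - (4)·-0.8571) / (-7) = -2.1683
  x2 = (-8 - (-1)·-1.7143 - (-4)·-0.8571) / (8) = -1.6428
  x3 = (-11 - (-3)·-1.7143 - (2)·-0.8750) / (7) = -2.0561
Change: (-0.4540, -0.7678, -1.1990) → max |·| = 1.1990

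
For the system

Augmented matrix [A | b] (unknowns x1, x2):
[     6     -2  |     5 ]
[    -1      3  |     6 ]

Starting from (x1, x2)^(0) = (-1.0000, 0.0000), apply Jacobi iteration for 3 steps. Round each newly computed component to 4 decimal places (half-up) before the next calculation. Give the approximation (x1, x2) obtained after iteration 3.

Iteration 1:
  x1 = (5 - (-2)·0.0000) / (6) = 0.8333
  x2 = (6 - (-1)·-1.0000) / (3) = 1.6667
Iteration 2:
  x1 = (5 - (-2)·1.6667) / (6) = 1.3889
  x2 = (6 - (-1)·0.8333) / (3) = 2.2778
Iteration 3:
  x1 = (5 - (-2)·2.2778) / (6) = 1.5926
  x2 = (6 - (-1)·1.3889) / (3) = 2.4630

(1.5926, 2.4630)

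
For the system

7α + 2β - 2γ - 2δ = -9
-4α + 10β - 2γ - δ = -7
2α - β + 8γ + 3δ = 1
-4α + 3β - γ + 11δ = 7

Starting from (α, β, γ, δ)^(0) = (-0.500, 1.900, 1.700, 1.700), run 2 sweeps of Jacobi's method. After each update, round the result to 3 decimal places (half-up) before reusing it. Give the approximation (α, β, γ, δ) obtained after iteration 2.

(-1.191, -1.064, 0.256, 0.417)

Iteration 1:
  α = (-9 - (2)·1.900 - (-2)·1.700 - (-2)·1.700) / (7) = -0.857
  β = (-7 - (-4)·-0.500 - (-2)·1.700 - (-1)·1.700) / (10) = -0.390
  γ = (1 - (2)·-0.500 - (-1)·1.900 - (3)·1.700) / (8) = -0.150
  δ = (7 - (-4)·-0.500 - (3)·1.900 - (-1)·1.700) / (11) = 0.091
Iteration 2:
  α = (-9 - (2)·-0.390 - (-2)·-0.150 - (-2)·0.091) / (7) = -1.191
  β = (-7 - (-4)·-0.857 - (-2)·-0.150 - (-1)·0.091) / (10) = -1.064
  γ = (1 - (2)·-0.857 - (-1)·-0.390 - (3)·0.091) / (8) = 0.256
  δ = (7 - (-4)·-0.857 - (3)·-0.390 - (-1)·-0.150) / (11) = 0.417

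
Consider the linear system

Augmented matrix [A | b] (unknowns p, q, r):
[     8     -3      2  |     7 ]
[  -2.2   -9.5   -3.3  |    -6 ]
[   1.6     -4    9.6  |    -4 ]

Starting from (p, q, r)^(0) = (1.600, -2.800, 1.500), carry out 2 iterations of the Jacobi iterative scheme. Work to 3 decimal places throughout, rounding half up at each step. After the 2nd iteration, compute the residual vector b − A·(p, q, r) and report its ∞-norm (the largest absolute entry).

8.618

Iteration 1:
  p = (7 - (-3)·-2.800 - (2)·1.500) / (8) = -0.550
  q = (-6 - (-2.2)·1.600 - (-3.3)·1.500) / (-9.5) = -0.260
  r = (-4 - (1.6)·1.600 - (-4)·-2.800) / (9.6) = -1.850
Iteration 2:
  p = (7 - (-3)·-0.260 - (2)·-1.850) / (8) = 1.240
  q = (-6 - (-2.2)·-0.550 - (-3.3)·-1.850) / (-9.5) = 1.402
  r = (-4 - (1.6)·-0.550 - (-4)·-0.260) / (9.6) = -0.433
Residual b − A·x = (2.152, 8.618, 3.781); ∞-norm = 8.618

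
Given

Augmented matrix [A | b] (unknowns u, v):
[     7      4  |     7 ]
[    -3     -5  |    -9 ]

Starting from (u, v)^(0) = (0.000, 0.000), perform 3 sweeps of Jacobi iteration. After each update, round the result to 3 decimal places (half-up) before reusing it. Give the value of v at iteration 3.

Iteration 1:
  u = (7 - (4)·0.000) / (7) = 1.000
  v = (-9 - (-3)·0.000) / (-5) = 1.800
Iteration 2:
  u = (7 - (4)·1.800) / (7) = -0.029
  v = (-9 - (-3)·1.000) / (-5) = 1.200
Iteration 3:
  u = (7 - (4)·1.200) / (7) = 0.314
  v = (-9 - (-3)·-0.029) / (-5) = 1.817

1.817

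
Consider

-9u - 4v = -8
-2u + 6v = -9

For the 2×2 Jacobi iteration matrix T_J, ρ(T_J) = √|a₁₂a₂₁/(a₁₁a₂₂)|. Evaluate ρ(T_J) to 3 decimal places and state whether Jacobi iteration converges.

a₁₂a₂₁/(a₁₁a₂₂) = (-4)·(-2) / ((-9)·(6)) = -0.148148
ρ = √|-0.148148| = √0.148148 = 0.385
ρ < 1, so Jacobi converges

0.385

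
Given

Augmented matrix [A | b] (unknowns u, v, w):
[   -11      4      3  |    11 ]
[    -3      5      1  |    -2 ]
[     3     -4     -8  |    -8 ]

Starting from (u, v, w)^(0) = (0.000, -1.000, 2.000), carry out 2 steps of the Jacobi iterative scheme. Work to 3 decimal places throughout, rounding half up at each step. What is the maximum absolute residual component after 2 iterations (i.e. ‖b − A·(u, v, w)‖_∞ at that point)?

Iteration 1:
  u = (11 - (4)·-1.000 - (3)·2.000) / (-11) = -0.818
  v = (-2 - (-3)·0.000 - (1)·2.000) / (5) = -0.800
  w = (-8 - (3)·0.000 - (-4)·-1.000) / (-8) = 1.500
Iteration 2:
  u = (11 - (4)·-0.800 - (3)·1.500) / (-11) = -0.882
  v = (-2 - (-3)·-0.818 - (1)·1.500) / (5) = -1.191
  w = (-8 - (3)·-0.818 - (-4)·-0.800) / (-8) = 1.093
Residual b − A·x = (2.783, 0.216, -1.374); ∞-norm = 2.783

2.783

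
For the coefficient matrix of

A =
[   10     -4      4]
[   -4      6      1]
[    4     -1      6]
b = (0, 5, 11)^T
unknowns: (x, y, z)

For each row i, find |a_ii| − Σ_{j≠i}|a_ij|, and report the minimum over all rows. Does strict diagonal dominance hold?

row 1: |10| − (4+4) = 2
row 2: |6| − (4+1) = 1
row 3: |6| − (4+1) = 1
minimum over rows = 1 → strictly diagonally dominant (convergence guaranteed)

1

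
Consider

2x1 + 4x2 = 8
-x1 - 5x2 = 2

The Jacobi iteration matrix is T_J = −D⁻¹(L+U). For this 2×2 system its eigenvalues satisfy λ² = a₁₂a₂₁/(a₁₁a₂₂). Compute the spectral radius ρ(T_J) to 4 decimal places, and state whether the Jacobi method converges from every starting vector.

a₁₂a₂₁/(a₁₁a₂₂) = (4)·(-1) / ((2)·(-5)) = 0.400000
ρ = √|0.400000| = √0.400000 = 0.6325
ρ < 1, so Jacobi converges

0.6325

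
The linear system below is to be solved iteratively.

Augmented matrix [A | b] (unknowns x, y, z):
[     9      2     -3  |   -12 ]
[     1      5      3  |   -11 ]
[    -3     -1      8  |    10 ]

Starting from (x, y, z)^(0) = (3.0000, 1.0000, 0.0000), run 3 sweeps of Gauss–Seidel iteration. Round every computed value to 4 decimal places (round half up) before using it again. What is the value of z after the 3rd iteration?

Iteration 1:
  x = (-12 - (2)·1.0000 - (-3)·0.0000) / (9) = -1.5556
  y = (-11 - (1)·-1.5556 - (3)·0.0000) / (5) = -1.8889
  z = (10 - (-3)·-1.5556 - (-1)·-1.8889) / (8) = 0.4305
Iteration 2:
  x = (-12 - (2)·-1.8889 - (-3)·0.4305) / (9) = -0.7701
  y = (-11 - (1)·-0.7701 - (3)·0.4305) / (5) = -2.3043
  z = (10 - (-3)·-0.7701 - (-1)·-2.3043) / (8) = 0.6732
Iteration 3:
  x = (-12 - (2)·-2.3043 - (-3)·0.6732) / (9) = -0.5969
  y = (-11 - (1)·-0.5969 - (3)·0.6732) / (5) = -2.4845
  z = (10 - (-3)·-0.5969 - (-1)·-2.4845) / (8) = 0.7156

0.7156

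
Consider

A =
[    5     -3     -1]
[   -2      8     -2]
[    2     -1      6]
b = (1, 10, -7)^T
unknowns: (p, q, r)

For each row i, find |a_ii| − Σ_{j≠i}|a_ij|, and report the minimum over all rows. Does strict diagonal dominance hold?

row 1: |5| − (3+1) = 1
row 2: |8| − (2+2) = 4
row 3: |6| − (2+1) = 3
minimum over rows = 1 → strictly diagonally dominant (convergence guaranteed)

1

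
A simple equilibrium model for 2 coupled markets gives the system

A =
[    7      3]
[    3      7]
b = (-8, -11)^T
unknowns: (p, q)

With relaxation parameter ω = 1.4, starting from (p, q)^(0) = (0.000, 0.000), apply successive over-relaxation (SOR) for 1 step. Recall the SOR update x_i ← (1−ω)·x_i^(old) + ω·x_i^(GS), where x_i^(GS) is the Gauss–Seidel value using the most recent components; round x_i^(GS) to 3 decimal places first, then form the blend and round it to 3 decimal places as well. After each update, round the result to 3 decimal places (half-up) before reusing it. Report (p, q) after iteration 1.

Iteration 1:
  p: GS value = (-8 - (3)·0.000) / (7) = -1.143;  p ← (1−ω)·0.000 + ω·-1.143 = -1.600
  q: GS value = (-11 - (3)·-1.600) / (7) = -0.886;  q ← (1−ω)·0.000 + ω·-0.886 = -1.240

(-1.600, -1.240)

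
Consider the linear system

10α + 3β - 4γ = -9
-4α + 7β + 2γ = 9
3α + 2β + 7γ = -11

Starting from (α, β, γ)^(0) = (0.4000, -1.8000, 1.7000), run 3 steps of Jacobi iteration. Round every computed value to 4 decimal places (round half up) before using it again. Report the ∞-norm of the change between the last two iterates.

Iteration 1:
  α = (-9 - (3)·-1.8000 - (-4)·1.7000) / (10) = 0.3200
  β = (9 - (-4)·0.4000 - (2)·1.7000) / (7) = 1.0286
  γ = (-11 - (3)·0.4000 - (2)·-1.8000) / (7) = -1.2286
Iteration 2:
  α = (-9 - (3)·1.0286 - (-4)·-1.2286) / (10) = -1.7000
  β = (9 - (-4)·0.3200 - (2)·-1.2286) / (7) = 1.8196
  γ = (-11 - (3)·0.3200 - (2)·1.0286) / (7) = -2.0025
Iteration 3:
  α = (-9 - (3)·1.8196 - (-4)·-2.0025) / (10) = -2.2469
  β = (9 - (-4)·-1.7000 - (2)·-2.0025) / (7) = 0.8864
  γ = (-11 - (3)·-1.7000 - (2)·1.8196) / (7) = -1.3627
Change: (-0.5469, -0.9332, 0.6398) → max |·| = 0.9332

0.9332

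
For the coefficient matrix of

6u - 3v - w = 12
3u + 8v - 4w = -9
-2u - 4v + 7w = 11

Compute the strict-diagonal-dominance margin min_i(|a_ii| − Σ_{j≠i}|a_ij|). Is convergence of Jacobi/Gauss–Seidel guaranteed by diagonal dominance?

1

row 1: |6| − (3+1) = 2
row 2: |8| − (3+4) = 1
row 3: |7| − (2+4) = 1
minimum over rows = 1 → strictly diagonally dominant (convergence guaranteed)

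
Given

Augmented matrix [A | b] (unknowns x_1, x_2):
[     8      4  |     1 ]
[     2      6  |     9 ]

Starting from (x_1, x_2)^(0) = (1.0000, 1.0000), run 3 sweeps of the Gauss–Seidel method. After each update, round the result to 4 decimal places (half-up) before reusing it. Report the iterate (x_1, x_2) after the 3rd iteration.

Iteration 1:
  x_1 = (1 - (4)·1.0000) / (8) = -0.3750
  x_2 = (9 - (2)·-0.3750) / (6) = 1.6250
Iteration 2:
  x_1 = (1 - (4)·1.6250) / (8) = -0.6875
  x_2 = (9 - (2)·-0.6875) / (6) = 1.7292
Iteration 3:
  x_1 = (1 - (4)·1.7292) / (8) = -0.7396
  x_2 = (9 - (2)·-0.7396) / (6) = 1.7465

(-0.7396, 1.7465)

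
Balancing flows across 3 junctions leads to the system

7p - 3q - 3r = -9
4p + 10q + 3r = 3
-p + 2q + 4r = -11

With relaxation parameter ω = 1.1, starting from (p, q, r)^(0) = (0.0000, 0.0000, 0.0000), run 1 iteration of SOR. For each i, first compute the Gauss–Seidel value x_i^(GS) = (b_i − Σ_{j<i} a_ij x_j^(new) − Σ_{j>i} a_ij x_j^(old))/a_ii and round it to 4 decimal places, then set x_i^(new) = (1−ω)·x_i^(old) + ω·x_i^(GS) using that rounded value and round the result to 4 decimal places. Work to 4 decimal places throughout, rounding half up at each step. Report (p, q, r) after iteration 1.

(-1.4143, 0.9523, -3.9377)

Iteration 1:
  p: GS value = (-9 - (-3)·0.0000 - (-3)·0.0000) / (7) = -1.2857;  p ← (1−ω)·0.0000 + ω·-1.2857 = -1.4143
  q: GS value = (3 - (4)·-1.4143 - (3)·0.0000) / (10) = 0.8657;  q ← (1−ω)·0.0000 + ω·0.8657 = 0.9523
  r: GS value = (-11 - (-1)·-1.4143 - (2)·0.9523) / (4) = -3.5797;  r ← (1−ω)·0.0000 + ω·-3.5797 = -3.9377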